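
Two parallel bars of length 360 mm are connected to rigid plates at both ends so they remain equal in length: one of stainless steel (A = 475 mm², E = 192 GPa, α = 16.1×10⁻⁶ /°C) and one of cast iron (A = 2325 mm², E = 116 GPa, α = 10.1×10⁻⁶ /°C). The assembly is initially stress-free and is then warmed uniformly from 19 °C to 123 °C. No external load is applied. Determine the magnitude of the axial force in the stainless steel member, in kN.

P ≈ 42.5 kN (compressive in the stainless steel)

Equilibrium of a rigid end plate with no external load gives equal and opposite internal forces ±P in the two members. Since α_{stainless steel} > α_{cast iron}, heating drives the stainless steel into compression and the cast iron into tension.
Equating the net (thermal + elastic) strains gives |α₁ − α₂|·ΔT = P·[1/(A₁E₁) + 1/(A₂E₂)].
|α₁ − α₂|·ΔT = 6×10⁻⁶ × 104 = 0.000624.
1/(A₁E₁) + 1/(A₂E₂) = 1/(475×192×10³) + 1/(2325×116×10³) = 1.467×10⁻⁸ N⁻¹.
P = 0.000624 / 1.467×10⁻⁸ = 42530 N = 42.53 kN.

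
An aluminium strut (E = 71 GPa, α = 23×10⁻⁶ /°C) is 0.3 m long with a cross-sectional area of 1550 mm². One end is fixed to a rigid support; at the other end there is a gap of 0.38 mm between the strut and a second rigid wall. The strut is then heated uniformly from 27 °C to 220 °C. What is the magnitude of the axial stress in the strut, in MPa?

σ ≈ 225 MPa (compressive)

If the wall were absent the strut would grow by αΔT L = 23×10⁻⁶ × 193 × 300 = 1.332 mm.
After closing the 0.38 mm clearance, 1.332 − 0.38 = 0.9517 mm of expansion remains to be suppressed by the wall.
Compatibility: PL/(AE) = 0.9517 mm, so σ = P/A = E × (0.9517/300) = 225.2 MPa.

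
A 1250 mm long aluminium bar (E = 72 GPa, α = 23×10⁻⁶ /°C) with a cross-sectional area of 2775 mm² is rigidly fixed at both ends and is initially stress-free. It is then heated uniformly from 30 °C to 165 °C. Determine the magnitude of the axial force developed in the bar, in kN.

P ≈ 620 kN (compressive)

The ends cannot move, so σ = EαΔT = 72×10³ × 23×10⁻⁶ × 135 = 223.6 MPa.
Axial force P = σA = 223.6 × 2775 = 620400 N = 620.4 kN, compressive.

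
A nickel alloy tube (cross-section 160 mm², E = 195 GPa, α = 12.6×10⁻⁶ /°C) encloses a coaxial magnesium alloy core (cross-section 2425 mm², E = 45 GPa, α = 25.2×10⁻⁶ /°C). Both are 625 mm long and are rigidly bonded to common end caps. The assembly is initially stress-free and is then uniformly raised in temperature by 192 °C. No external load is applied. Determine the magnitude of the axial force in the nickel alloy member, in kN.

P ≈ 58.7 kN (tensile in the nickel alloy)

The magnesium alloy has the larger α, so on heating it would change length more than the nickel alloy if both were free. The rigid plates force a common final length, so the magnesium alloy is put into compression and the nickel alloy into tension, with equal and opposite forces P (no external load).
Compatibility of the two members (thermal + elastic change equal): (α₁ − α₂)ΔT = P·[1/(A₁E₁) + 1/(A₂E₂)].
|α₁ − α₂|·ΔT = 12.6×10⁻⁶ × 192 = 0.002419.
1/(A₁E₁) + 1/(A₂E₂) = 1/(160×195×10³) + 1/(2425×45×10³) = 4.122×10⁻⁸ N⁻¹.
So P = 0.002419 / 4.122×10⁻⁸ = 58.7 kN.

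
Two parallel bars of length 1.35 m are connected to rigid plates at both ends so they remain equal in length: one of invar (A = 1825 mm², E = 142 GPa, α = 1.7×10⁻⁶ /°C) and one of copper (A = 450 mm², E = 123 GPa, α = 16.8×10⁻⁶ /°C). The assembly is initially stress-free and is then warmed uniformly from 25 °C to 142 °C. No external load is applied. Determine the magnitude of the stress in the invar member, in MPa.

σ ≈ 44.2 MPa (tensile)

Equilibrium of a rigid end plate with no external load gives equal and opposite internal forces ±P in the two members. Since α_{copper} > α_{invar}, heating drives the copper into compression and the invar into tension.
Setting the final lengths equal and cancelling L: (α₁ − α₂)ΔT = P/(A₁E₁) + P/(A₂E₂).
|α₁ − α₂|·ΔT = 15.1×10⁻⁶ × 117 = 0.001767.
1/(A₁E₁) + 1/(A₂E₂) = 1/(1825×142×10³) + 1/(450×123×10³) = 2.193×10⁻⁸ N⁻¹.
P = 0.001767 / 2.193×10⁻⁸ = 80580 N = 80.58 kN.
σ_{invar} = P/A₁ = 80580/1825 = 44.15 MPa, tensile.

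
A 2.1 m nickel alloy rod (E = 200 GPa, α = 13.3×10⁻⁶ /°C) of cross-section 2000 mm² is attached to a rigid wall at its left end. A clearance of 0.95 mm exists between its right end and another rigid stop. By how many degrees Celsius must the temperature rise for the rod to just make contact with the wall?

ΔT ≈ 34 °C

The gap closes when αΔT L = 0.95 mm, since the rod is still unstressed at that instant.
So ΔT = g/(αL) = 0.95/(13.3×10⁻⁶ × 2100) = 34.01 °C.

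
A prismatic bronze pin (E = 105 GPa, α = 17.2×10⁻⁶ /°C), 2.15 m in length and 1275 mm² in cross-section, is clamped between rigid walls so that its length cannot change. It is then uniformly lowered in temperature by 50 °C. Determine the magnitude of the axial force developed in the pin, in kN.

With zero net strain, σ = E·αΔT = 105 GPa × 17.2×10⁻⁶ × 50 = 90.3 MPa.
Then P = σA = 90.3 × 1275 mm² = 115.1 kN, tensile.

P ≈ 115 kN (tensile)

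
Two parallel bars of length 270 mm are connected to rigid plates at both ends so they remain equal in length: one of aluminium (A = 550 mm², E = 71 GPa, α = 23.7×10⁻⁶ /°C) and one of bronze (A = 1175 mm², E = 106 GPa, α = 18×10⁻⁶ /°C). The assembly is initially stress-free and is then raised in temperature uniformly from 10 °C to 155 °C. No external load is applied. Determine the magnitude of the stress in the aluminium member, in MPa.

The aluminium has the larger α, so on heating it would change length more than the bronze if both were free. The rigid plates force a common final length, so the aluminium is put into compression and the bronze into tension, with equal and opposite forces P (no external load).
Equating the net (thermal + elastic) strains gives |α₁ − α₂|·ΔT = P·[1/(A₁E₁) + 1/(A₂E₂)].
|α₁ − α₂|·ΔT = 5.7×10⁻⁶ × 145 = 0.0008265.
1/(A₁E₁) + 1/(A₂E₂) = 1/(550×71×10³) + 1/(1175×106×10³) = 3.364×10⁻⁸ N⁻¹.
So P = 0.0008265 / 3.364×10⁻⁸ = 24.57 kN.
σ_{aluminium} = P/A₁ = 24570/550 = 44.67 MPa, compressive.

σ ≈ 44.7 MPa (compressive)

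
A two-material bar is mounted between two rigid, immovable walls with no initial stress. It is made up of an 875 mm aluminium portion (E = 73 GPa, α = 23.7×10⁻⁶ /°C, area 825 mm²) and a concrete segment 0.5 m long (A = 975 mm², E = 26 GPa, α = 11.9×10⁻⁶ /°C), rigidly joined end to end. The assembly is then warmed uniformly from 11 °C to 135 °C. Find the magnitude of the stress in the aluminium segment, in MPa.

If the supports were absent, the total length change would be Σ αᵢΔT Lᵢ = 23.7×10⁻⁶×124×875 + 11.9×10⁻⁶×124×500 = 3.309 mm.
The walls prevent any net length change, so an axial force P (same in every segment) develops. Compatibility: P · Σ Lᵢ/(AᵢEᵢ) = δ_free.
Σ Lᵢ/(AᵢEᵢ) = 875/(825×73×10³) + 500/(975×26×10³) = 3.425×10⁻⁵ mm/N.
Hence P = δ_free / Σ(L/AE) = 3.309/3.425×10⁻⁵ = 96.61 kN (compressive).
σ_{aluminium} = P / A = 96610 / 825 = 117.1 MPa.

σ ≈ 117 MPa (compressive)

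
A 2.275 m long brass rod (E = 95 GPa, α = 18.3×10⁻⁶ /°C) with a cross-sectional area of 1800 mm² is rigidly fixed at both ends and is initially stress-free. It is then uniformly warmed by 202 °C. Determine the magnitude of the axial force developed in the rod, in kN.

Full restraint means ε = 0, so the stress is σ = EαΔT = 95×10³ × 18.3×10⁻⁶ × 202 = 351.2 MPa.
P = AEαΔT = 1800 × 95×10³ × 18.3×10⁻⁶ × 202 = 632.1 kN (compressive).

P ≈ 632 kN (compressive)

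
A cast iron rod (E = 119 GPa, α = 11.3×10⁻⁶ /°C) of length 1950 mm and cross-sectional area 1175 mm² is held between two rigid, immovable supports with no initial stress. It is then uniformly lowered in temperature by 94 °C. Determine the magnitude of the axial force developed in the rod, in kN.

P ≈ 149 kN (tensile)

The ends cannot move, so σ = EαΔT = 119×10³ × 11.3×10⁻⁶ × 94 = 126.4 MPa.
P = AEαΔT = 1175 × 119×10³ × 11.3×10⁻⁶ × 94 = 148.5 kN (tensile).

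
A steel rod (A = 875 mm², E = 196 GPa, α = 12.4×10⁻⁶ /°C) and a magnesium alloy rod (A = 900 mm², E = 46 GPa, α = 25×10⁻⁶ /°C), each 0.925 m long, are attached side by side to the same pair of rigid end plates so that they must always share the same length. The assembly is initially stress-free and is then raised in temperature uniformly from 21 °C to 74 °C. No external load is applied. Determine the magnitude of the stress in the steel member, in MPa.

σ ≈ 25.5 MPa (tensile)

Both members must finish at the same length. With the larger α, the magnesium alloy tends to over-expand; the plates restrain it, putting the magnesium alloy in compression and the steel in tension. With no external load the two internal forces are equal and opposite, magnitude P.
Compatibility of the two members (thermal + elastic change equal): (α₁ − α₂)ΔT = P·[1/(A₁E₁) + 1/(A₂E₂)].
|α₁ − α₂|·ΔT = 12.6×10⁻⁶ × 53 = 0.0006678.
1/(A₁E₁) + 1/(A₂E₂) = 1/(875×196×10³) + 1/(900×46×10³) = 2.999×10⁻⁸ N⁻¹.
So P = 0.0006678 / 2.999×10⁻⁸ = 22.27 kN.
σ_{steel} = P/A₁ = 22270/875 = 25.45 MPa, tensile.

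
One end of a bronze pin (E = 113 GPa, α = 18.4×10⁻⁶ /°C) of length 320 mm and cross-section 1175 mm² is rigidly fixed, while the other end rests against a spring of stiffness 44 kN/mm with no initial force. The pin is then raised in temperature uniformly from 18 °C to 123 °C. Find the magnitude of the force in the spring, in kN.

P ≈ 24.6 kN

If the spring were absent the pin would lengthen by αΔT L = 18.4×10⁻⁶ × 105 × 320 = 0.6182 mm.
Let P be the compressive force at the spring. The pin shortens elastically by PL/(AE) and the spring compresses by P/k; together these equal δ_free.
P [ L/(AE) + 1/k ] = δ_free → P [ 320/(1175×113×10³) + 1/(44×10³) ] = 0.6182.
P = 0.6182 / 2.514×10⁻⁵ = 24590 N.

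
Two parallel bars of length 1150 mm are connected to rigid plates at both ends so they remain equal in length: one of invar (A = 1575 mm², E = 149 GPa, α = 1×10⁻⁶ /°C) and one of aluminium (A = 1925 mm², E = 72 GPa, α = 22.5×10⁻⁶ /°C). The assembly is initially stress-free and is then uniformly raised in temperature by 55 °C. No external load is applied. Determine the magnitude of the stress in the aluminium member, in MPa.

σ ≈ 53.5 MPa (compressive)

Equilibrium of a rigid end plate with no external load gives equal and opposite internal forces ±P in the two members. Since α_{aluminium} > α_{invar}, heating drives the aluminium into compression and the invar into tension.
Compatibility of the two members (thermal + elastic change equal): (α₁ − α₂)ΔT = P·[1/(A₁E₁) + 1/(A₂E₂)].
|α₁ − α₂|·ΔT = 21.5×10⁻⁶ × 55 = 0.001182.
1/(A₁E₁) + 1/(A₂E₂) = 1/(1575×149×10³) + 1/(1925×72×10³) = 1.148×10⁻⁸ N⁻¹.
So P = 0.001182 / 1.148×10⁻⁸ = 103 kN.
σ_{aluminium} = P/A₂ = 103000/1925 = 53.53 MPa, compressive.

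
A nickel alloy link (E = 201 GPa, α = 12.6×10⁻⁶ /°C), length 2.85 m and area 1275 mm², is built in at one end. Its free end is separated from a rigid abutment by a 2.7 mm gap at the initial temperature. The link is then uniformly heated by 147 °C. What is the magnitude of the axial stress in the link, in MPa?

σ ≈ 182 MPa (compressive)

Free thermal elongation = αΔT L = 12.6×10⁻⁶ × 147 × 2850 = 5.279 mm.
This exceeds the 2.7 mm gap, so the wall pushes back. The portion of expansion that must be recovered elastically is δ_free − gap = 5.279 − 2.7 = 2.579 mm.
So σ = E(δ_free − g)/L = 201×10³ × 2.579/2850 = 181.9 MPa.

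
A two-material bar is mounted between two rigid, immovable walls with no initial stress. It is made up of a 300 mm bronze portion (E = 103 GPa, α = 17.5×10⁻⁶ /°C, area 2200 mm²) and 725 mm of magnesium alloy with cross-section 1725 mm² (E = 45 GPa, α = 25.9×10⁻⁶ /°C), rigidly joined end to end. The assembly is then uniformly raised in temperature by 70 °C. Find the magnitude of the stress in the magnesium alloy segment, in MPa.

σ ≈ 91.4 MPa (compressive)

Free thermal expansion of the whole bar: Σ αᵢΔT Lᵢ = 17.5×10⁻⁶×70×300 + 25.9×10⁻⁶×70×725 = 1.682 mm.
The walls prevent any net length change, so an axial force P (same in every segment) develops. Compatibility: P · Σ Lᵢ/(AᵢEᵢ) = δ_free.
Σ Lᵢ/(AᵢEᵢ) = 300/(2200×103×10³) + 725/(1725×45×10³) = 1.066×10⁻⁵ mm/N.
P = 1.682 / 1.066×10⁻⁵ = 157700 N = 157.7 kN, compressive.
σ_{magnesium alloy} = P / A = 157700 / 1725 = 91.43 MPa.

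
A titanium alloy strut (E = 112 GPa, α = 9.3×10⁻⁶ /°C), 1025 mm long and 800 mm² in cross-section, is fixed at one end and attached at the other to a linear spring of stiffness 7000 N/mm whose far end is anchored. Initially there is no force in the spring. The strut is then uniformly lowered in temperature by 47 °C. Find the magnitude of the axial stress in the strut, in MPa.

σ ≈ 3.63 MPa (tensile)

Free thermal contraction: δ_free = αΔT L = 9.3×10⁻⁶ × 47 × 1025 = 0.448 mm.
Let P be the tensile force in the spring. The strut extends elastically by PL/(AE) and the spring stretches by P/k; together these equal δ_free.
So P = δ_free / [L/(AE) + 1/k] = 0.448 / [ 1025/(800×112×10³) + 1/(7000) ].
P = 0.448 / 0.0001543 = 2904 N.
σ = P/A = 2904/800 = 3.63 MPa.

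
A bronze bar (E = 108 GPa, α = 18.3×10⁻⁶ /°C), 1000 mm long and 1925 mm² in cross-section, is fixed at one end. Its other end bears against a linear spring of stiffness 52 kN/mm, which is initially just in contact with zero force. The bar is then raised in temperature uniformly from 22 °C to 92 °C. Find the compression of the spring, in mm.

δ ≈ 1.02 mm

Free thermal expansion: δ_free = αΔT L = 18.3×10⁻⁶ × 70 × 1000 = 1.281 mm.
Let P be the compressive force at the spring. The bar shortens elastically by PL/(AE) and the spring compresses by P/k; together these equal δ_free.
P [ L/(AE) + 1/k ] = δ_free → P [ 1000/(1925×108×10³) + 1/(52×10³) ] = 1.281.
P = 1.281 / 2.404×10⁻⁵ = 53280 N.
Spring compression = P/k = 53280/(52×10³) = 1.025 mm.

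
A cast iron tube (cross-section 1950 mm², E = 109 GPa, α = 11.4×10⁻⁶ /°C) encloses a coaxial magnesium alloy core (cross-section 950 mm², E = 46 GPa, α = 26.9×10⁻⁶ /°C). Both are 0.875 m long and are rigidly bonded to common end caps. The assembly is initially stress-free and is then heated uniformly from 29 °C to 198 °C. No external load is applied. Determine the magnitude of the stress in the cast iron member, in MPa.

Equilibrium of a rigid end plate with no external load gives equal and opposite internal forces ±P in the two members. Since α_{magnesium alloy} > α_{cast iron}, heating drives the magnesium alloy into compression and the cast iron into tension.
Compatibility of the two members (thermal + elastic change equal): (α₁ − α₂)ΔT = P·[1/(A₁E₁) + 1/(A₂E₂)].
|α₁ − α₂|·ΔT = 15.5×10⁻⁶ × 169 = 0.002619.
1/(A₁E₁) + 1/(A₂E₂) = 1/(1950×109×10³) + 1/(950×46×10³) = 2.759×10⁻⁸ N⁻¹.
P = 0.002619 / 2.759×10⁻⁸ = 94950 N = 94.95 kN.
σ_{cast iron} = P/A₁ = 94950/1950 = 48.69 MPa, tensile.

σ ≈ 48.7 MPa (tensile)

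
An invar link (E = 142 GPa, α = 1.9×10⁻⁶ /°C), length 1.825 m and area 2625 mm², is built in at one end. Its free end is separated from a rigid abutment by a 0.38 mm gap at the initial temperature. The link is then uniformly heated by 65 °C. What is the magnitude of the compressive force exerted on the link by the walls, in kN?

Free thermal elongation = αΔT L = 1.9×10⁻⁶ × 65 × 1825 = 0.2254 mm.
Since δ_free = 0.225 mm is less than the 0.38 mm gap, the link never touches the wall. No axial force develops.

P ≈ 0 kN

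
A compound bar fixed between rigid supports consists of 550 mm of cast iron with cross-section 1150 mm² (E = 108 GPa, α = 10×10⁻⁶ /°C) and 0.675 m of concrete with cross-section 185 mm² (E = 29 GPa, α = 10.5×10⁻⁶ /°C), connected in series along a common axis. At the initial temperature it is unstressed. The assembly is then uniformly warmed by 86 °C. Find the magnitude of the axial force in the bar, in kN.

With the walls removed the bar would change length by δ_free = Σ αᵢΔT Lᵢ = 10×10⁻⁶×86×550 + 10.5×10⁻⁶×86×675 = 1.083 mm.
The walls prevent any net length change, so an axial force P (same in every segment) develops. Compatibility: P · Σ Lᵢ/(AᵢEᵢ) = δ_free.
Σ Lᵢ/(AᵢEᵢ) = 550/(1150×108×10³) + 675/(185×29×10³) = 0.0001302 mm/N.
So P = 1.083 / 0.0001302 = 8.312 kN, compressive.

P ≈ 8.31 kN (compressive)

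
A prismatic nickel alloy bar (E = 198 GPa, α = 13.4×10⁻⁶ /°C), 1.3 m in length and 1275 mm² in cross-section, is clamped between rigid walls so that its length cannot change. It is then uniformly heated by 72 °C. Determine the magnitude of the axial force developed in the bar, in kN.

P ≈ 244 kN (compressive)

With zero net strain, σ = E·αΔT = 198 GPa × 13.4×10⁻⁶ × 72 = 191 MPa.
Axial force P = σA = 191 × 1275 = 243600 N = 243.6 kN, compressive.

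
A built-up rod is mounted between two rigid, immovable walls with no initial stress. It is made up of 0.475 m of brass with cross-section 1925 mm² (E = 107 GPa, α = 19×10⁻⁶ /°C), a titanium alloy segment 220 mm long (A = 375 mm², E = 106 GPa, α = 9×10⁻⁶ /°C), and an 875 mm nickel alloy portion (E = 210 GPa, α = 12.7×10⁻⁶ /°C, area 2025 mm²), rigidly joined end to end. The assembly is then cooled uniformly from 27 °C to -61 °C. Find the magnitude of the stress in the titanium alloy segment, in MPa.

If the supports were absent, the total length change would be Σ αᵢΔT Lᵢ = 19×10⁻⁶×88×475 + 9×10⁻⁶×88×220 + 12.7×10⁻⁶×88×875 = 1.946 mm.
The walls prevent any net length change, so an axial force P (same in every segment) develops. Compatibility: P · Σ Lᵢ/(AᵢEᵢ) = δ_free.
Σ Lᵢ/(AᵢEᵢ) = 475/(1925×107×10³) + 220/(375×106×10³) + 875/(2025×210×10³) = 9.898×10⁻⁶ mm/N.
So P = 1.946 / 9.898×10⁻⁶ = 196.6 kN, tensile.
σ_{titanium alloy} = P / A = 196600 / 375 = 524.4 MPa.

σ ≈ 524 MPa (tensile)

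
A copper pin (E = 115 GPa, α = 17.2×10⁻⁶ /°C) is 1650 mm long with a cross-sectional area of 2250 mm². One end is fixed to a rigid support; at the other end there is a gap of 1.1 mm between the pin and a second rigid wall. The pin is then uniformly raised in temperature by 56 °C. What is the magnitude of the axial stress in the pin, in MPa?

Unrestrained expansion: δ_free = αΔT L = 17.2×10⁻⁶ × 56 × 1650 = 1.589 mm.
This exceeds the 1.1 mm gap, so the wall pushes back. The portion of expansion that must be recovered elastically is δ_free − gap = 1.589 − 1.1 = 0.4893 mm.
Compatibility: PL/(AE) = 0.4893 mm, so σ = P/A = E × (0.4893/1650) = 34.1 MPa.

σ ≈ 34.1 MPa (compressive)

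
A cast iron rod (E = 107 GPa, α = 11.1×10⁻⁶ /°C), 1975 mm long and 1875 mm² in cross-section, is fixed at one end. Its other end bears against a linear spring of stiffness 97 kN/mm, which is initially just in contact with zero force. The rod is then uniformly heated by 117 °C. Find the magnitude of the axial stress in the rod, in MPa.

σ ≈ 67.9 MPa (compressive)

Free thermal expansion: δ_free = αΔT L = 11.1×10⁻⁶ × 117 × 1975 = 2.565 mm.
With a force P in the spring, the elastic change of the rod is PL/(AE) and that of the spring is P/k; compatibility requires their sum to equal δ_free.
So P = δ_free / [L/(AE) + 1/k] = 2.565 / [ 1975/(1875×107×10³) + 1/(97×10³) ].
P = 2.565 / 2.015×10⁻⁵ = 127300 N.
σ = P/A = 127300/1875 = 67.88 MPa.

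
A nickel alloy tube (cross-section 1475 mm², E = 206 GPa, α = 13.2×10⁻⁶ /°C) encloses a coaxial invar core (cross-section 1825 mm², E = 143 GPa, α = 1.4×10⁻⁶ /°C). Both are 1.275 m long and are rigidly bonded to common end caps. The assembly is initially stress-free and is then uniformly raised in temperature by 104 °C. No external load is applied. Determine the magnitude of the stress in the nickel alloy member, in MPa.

σ ≈ 117 MPa (compressive)

Both members must finish at the same length. With the larger α, the nickel alloy tends to over-expand; the plates restrain it, putting the nickel alloy in compression and the invar in tension. With no external load the two internal forces are equal and opposite, magnitude P.
Setting the final lengths equal and cancelling L: (α₁ − α₂)ΔT = P/(A₁E₁) + P/(A₂E₂).
|α₁ − α₂|·ΔT = 11.8×10⁻⁶ × 104 = 0.001227.
1/(A₁E₁) + 1/(A₂E₂) = 1/(1475×206×10³) + 1/(1825×143×10³) = 7.123×10⁻⁹ N⁻¹.
So P = 0.001227 / 7.123×10⁻⁹ = 172.3 kN.
σ_{nickel alloy} = P/A₁ = 172300/1475 = 116.8 MPa, compressive.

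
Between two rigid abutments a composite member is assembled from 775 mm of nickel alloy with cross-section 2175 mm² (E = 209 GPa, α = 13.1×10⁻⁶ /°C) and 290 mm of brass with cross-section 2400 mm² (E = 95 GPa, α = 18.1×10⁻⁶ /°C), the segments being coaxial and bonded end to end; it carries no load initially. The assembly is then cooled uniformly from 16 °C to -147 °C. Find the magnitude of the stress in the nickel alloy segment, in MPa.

If the supports were absent, the total length change would be Σ αᵢΔT Lᵢ = 13.1×10⁻⁶×163×775 + 18.1×10⁻⁶×163×290 = 2.51 mm.
The rigid supports impose zero overall length change; the single axial force P common to all segments must satisfy P Σ Lᵢ/(AᵢEᵢ) = δ_free.
Σ Lᵢ/(AᵢEᵢ) = 775/(2175×209×10³) + 290/(2400×95×10³) = 2.977×10⁻⁶ mm/N.
Hence P = δ_free / Σ(L/AE) = 2.51/2.977×10⁻⁶ = 843.3 kN (tensile).
σ_{nickel alloy} = P / A = 843300 / 2175 = 387.7 MPa.

σ ≈ 388 MPa (tensile)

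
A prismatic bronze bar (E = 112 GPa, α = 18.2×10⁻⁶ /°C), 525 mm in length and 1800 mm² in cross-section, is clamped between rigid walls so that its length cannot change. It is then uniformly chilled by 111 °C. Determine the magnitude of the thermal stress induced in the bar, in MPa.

Because both ends are immovable the net strain is zero, and the suppressed thermal strain is αΔT = 18.2×10⁻⁶ × 111 = 2020.2×10⁻⁶.
Hence σ = E·αΔT = 112×10³ × 2020.2×10⁻⁶ = 226.3 MPa, tensile.

σ ≈ 226 MPa (tensile)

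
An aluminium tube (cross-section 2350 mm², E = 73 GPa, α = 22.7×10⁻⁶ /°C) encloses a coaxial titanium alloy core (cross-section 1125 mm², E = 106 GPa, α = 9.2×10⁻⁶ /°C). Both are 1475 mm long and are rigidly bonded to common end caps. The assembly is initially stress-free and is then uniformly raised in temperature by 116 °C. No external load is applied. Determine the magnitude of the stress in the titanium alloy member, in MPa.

σ ≈ 97.9 MPa (tensile)

Both members must finish at the same length. With the larger α, the aluminium tends to over-expand; the plates restrain it, putting the aluminium in compression and the titanium alloy in tension. With no external load the two internal forces are equal and opposite, magnitude P.
Equating the net (thermal + elastic) strains gives |α₁ − α₂|·ΔT = P·[1/(A₁E₁) + 1/(A₂E₂)].
|α₁ − α₂|·ΔT = 13.5×10⁻⁶ × 116 = 0.001566.
1/(A₁E₁) + 1/(A₂E₂) = 1/(2350×73×10³) + 1/(1125×106×10³) = 1.421×10⁻⁸ N⁻¹.
So P = 0.001566 / 1.421×10⁻⁸ = 110.2 kN.
σ_{titanium alloy} = P/A₂ = 110200/1125 = 97.93 MPa, tensile.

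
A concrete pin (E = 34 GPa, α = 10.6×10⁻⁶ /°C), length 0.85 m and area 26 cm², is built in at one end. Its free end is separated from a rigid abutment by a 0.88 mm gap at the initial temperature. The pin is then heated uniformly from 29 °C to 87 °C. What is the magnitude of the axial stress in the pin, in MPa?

Unrestrained expansion: δ_free = αΔT L = 10.6×10⁻⁶ × 58 × 850 = 0.5226 mm.
Since δ_free = 0.523 mm is less than the 0.88 mm gap, the pin never touches the wall. No axial force develops.

σ ≈ 0 MPa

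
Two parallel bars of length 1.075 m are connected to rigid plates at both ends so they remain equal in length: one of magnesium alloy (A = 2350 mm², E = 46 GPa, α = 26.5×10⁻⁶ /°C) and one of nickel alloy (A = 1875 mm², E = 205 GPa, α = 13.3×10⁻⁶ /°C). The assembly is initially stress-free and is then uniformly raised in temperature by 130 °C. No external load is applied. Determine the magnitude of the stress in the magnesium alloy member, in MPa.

Equilibrium of a rigid end plate with no external load gives equal and opposite internal forces ±P in the two members. Since α_{magnesium alloy} > α_{nickel alloy}, heating drives the magnesium alloy into compression and the nickel alloy into tension.
Setting the final lengths equal and cancelling L: (α₁ − α₂)ΔT = P/(A₁E₁) + P/(A₂E₂).
|α₁ − α₂|·ΔT = 13.2×10⁻⁶ × 130 = 0.001716.
1/(A₁E₁) + 1/(A₂E₂) = 1/(2350×46×10³) + 1/(1875×205×10³) = 1.185×10⁻⁸ N⁻¹.
So P = 0.001716 / 1.185×10⁻⁸ = 144.8 kN.
σ_{magnesium alloy} = P/A₁ = 144800/2350 = 61.61 MPa, compressive.

σ ≈ 61.6 MPa (compressive)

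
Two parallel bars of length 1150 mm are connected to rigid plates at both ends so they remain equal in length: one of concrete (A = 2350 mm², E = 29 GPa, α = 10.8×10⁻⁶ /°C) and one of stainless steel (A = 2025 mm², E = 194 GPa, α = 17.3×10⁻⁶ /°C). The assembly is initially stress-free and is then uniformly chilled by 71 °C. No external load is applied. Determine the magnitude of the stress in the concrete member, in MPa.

Both members must finish at the same length. With the larger α, the stainless steel tends to over-contract; the plates restrain it, putting the stainless steel in tension and the concrete in compression. With no external load the two internal forces are equal and opposite, magnitude P.
Equating the net (thermal + elastic) strains gives |α₁ − α₂|·ΔT = P·[1/(A₁E₁) + 1/(A₂E₂)].
|α₁ − α₂|·ΔT = 6.5×10⁻⁶ × 71 = 0.0004615.
1/(A₁E₁) + 1/(A₂E₂) = 1/(2350×29×10³) + 1/(2025×194×10³) = 1.722×10⁻⁸ N⁻¹.
P = 0.0004615 / 1.722×10⁻⁸ = 26800 N = 26.8 kN.
σ_{concrete} = P/A₁ = 26800/2350 = 11.41 MPa, compressive.

σ ≈ 11.4 MPa (compressive)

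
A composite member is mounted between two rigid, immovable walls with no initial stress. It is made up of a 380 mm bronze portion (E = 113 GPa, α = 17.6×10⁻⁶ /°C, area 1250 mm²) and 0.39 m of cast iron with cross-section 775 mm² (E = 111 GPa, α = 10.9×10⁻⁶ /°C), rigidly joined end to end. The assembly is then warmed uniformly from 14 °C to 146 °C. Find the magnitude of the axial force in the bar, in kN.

If the supports were absent, the total length change would be Σ αᵢΔT Lᵢ = 17.6×10⁻⁶×132×380 + 10.9×10⁻⁶×132×390 = 1.444 mm.
The walls prevent any net length change, so an axial force P (same in every segment) develops. Compatibility: P · Σ Lᵢ/(AᵢEᵢ) = δ_free.
Σ Lᵢ/(AᵢEᵢ) = 380/(1250×113×10³) + 390/(775×111×10³) = 7.224×10⁻⁶ mm/N.
P = 1.444 / 7.224×10⁻⁶ = 199900 N = 199.9 kN, compressive.

P ≈ 200 kN (compressive)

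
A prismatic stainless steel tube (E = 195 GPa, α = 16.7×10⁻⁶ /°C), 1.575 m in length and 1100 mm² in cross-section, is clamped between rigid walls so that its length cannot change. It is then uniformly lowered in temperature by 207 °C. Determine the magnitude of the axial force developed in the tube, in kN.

Full restraint means ε = 0, so the stress is σ = EαΔT = 195×10³ × 16.7×10⁻⁶ × 207 = 674.1 MPa.
Then P = σA = 674.1 × 1100 mm² = 741.5 kN, tensile.

P ≈ 742 kN (tensile)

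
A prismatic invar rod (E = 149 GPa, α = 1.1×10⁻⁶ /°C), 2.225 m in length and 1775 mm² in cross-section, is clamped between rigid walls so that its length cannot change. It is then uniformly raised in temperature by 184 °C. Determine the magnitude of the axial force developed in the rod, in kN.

P ≈ 53.5 kN (compressive)

With zero net strain, σ = E·αΔT = 149 GPa × 1.1×10⁻⁶ × 184 = 30.16 MPa.
Then P = σA = 30.16 × 1775 mm² = 53.53 kN, compressive.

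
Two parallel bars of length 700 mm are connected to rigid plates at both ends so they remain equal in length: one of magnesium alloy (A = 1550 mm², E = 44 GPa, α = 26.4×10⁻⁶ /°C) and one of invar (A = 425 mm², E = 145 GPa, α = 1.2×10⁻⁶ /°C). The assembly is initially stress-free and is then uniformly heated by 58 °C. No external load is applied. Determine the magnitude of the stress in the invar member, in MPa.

Both members must finish at the same length. With the larger α, the magnesium alloy tends to over-expand; the plates restrain it, putting the magnesium alloy in compression and the invar in tension. With no external load the two internal forces are equal and opposite, magnitude P.
Equating the net (thermal + elastic) strains gives |α₁ − α₂|·ΔT = P·[1/(A₁E₁) + 1/(A₂E₂)].
|α₁ − α₂|·ΔT = 25.2×10⁻⁶ × 58 = 0.001462.
1/(A₁E₁) + 1/(A₂E₂) = 1/(1550×44×10³) + 1/(425×145×10³) = 3.089×10⁻⁸ N⁻¹.
So P = 0.001462 / 3.089×10⁻⁸ = 47.32 kN.
σ_{invar} = P/A₂ = 47320/425 = 111.3 MPa, tensile.

σ ≈ 111 MPa (tensile)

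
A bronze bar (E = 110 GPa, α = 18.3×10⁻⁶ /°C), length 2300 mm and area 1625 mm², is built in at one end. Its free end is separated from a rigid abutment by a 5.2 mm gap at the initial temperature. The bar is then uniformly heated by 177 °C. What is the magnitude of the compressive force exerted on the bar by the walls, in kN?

If the wall were absent the bar would grow by αΔT L = 18.3×10⁻⁶ × 177 × 2300 = 7.45 mm.
After closing the 5.2 mm clearance, 7.45 − 5.2 = 2.25 mm of expansion remains to be suppressed by the wall.
So σ = E(δ_free − g)/L = 110×10³ × 2.25/2300 = 107.6 MPa.
P = σA = 107.6 × 1625 = 174.9 kN.

P ≈ 175 kN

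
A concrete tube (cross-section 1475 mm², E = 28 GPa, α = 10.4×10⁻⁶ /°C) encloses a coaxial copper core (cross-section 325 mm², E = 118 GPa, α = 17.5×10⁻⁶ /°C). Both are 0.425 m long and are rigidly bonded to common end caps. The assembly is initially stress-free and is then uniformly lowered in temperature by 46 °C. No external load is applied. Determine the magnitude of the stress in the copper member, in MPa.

σ ≈ 20 MPa (tensile)

The copper has the larger α, so on cooling it would change length more than the concrete if both were free. The rigid plates force a common final length, so the copper is put into tension and the concrete into compression, with equal and opposite forces P (no external load).
Equating the net (thermal + elastic) strains gives |α₁ − α₂|·ΔT = P·[1/(A₁E₁) + 1/(A₂E₂)].
|α₁ − α₂|·ΔT = 7.1×10⁻⁶ × 46 = 0.0003266.
1/(A₁E₁) + 1/(A₂E₂) = 1/(1475×28×10³) + 1/(325×118×10³) = 5.029×10⁻⁸ N⁻¹.
So P = 0.0003266 / 5.029×10⁻⁸ = 6.495 kN.
σ_{copper} = P/A₂ = 6495/325 = 19.98 MPa, tensile.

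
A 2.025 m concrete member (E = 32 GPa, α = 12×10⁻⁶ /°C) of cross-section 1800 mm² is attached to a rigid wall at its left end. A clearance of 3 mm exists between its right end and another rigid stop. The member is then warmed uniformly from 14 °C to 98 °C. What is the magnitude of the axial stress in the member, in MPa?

Free thermal elongation = αΔT L = 12×10⁻⁶ × 84 × 2025 = 2.041 mm.
This is smaller than the 3 mm clearance, so the member expands freely without reaching the stop — the stress is zero.

σ ≈ 0 MPa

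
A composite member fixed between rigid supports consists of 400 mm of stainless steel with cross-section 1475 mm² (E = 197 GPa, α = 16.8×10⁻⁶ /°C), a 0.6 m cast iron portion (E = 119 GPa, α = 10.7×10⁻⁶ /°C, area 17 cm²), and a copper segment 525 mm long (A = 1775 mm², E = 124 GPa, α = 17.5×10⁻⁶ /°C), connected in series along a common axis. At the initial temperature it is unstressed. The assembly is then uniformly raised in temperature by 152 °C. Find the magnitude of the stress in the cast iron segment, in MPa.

If the supports were absent, the total length change would be Σ αᵢΔT Lᵢ = 16.8×10⁻⁶×152×400 + 10.7×10⁻⁶×152×600 + 17.5×10⁻⁶×152×525 = 3.394 mm.
Since the ends are fixed, an axial force P builds up, equal in every segment, with P · Σ Lᵢ/(AᵢEᵢ) = δ_free.
The series flexibility is Σ Lᵢ/(AᵢEᵢ) = 400/(1475×197×10³) + 600/(1700×119×10³) + 525/(1775×124×10³) = 6.728×10⁻⁶ mm/N.
So P = 3.394 / 6.728×10⁻⁶ = 504.4 kN, compressive.
σ_{cast iron} = P / A = 504400 / 1700 = 296.7 MPa.

σ ≈ 297 MPa (compressive)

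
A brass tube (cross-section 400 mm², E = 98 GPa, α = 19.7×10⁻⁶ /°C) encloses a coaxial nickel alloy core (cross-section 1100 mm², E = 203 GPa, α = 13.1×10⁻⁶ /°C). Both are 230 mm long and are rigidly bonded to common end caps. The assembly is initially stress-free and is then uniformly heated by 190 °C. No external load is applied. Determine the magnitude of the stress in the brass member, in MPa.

σ ≈ 105 MPa (compressive)

Both members must finish at the same length. With the larger α, the brass tends to over-expand; the plates restrain it, putting the brass in compression and the nickel alloy in tension. With no external load the two internal forces are equal and opposite, magnitude P.
Equating the net (thermal + elastic) strains gives |α₁ − α₂|·ΔT = P·[1/(A₁E₁) + 1/(A₂E₂)].
|α₁ − α₂|·ΔT = 6.6×10⁻⁶ × 190 = 0.001254.
1/(A₁E₁) + 1/(A₂E₂) = 1/(400×98×10³) + 1/(1100×203×10³) = 2.999×10⁻⁸ N⁻¹.
P = 0.001254 / 2.999×10⁻⁸ = 41820 N = 41.82 kN.
σ_{brass} = P/A₁ = 41820/400 = 104.5 MPa, compressive.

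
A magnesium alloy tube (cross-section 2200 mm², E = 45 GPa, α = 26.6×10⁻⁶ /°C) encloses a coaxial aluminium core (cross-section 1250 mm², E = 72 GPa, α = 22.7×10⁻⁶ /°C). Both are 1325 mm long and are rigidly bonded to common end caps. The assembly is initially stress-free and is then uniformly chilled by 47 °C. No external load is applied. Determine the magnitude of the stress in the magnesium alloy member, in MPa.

σ ≈ 3.93 MPa (tensile)

Both members must finish at the same length. With the larger α, the magnesium alloy tends to over-contract; the plates restrain it, putting the magnesium alloy in tension and the aluminium in compression. With no external load the two internal forces are equal and opposite, magnitude P.
Equating the net (thermal + elastic) strains gives |α₁ − α₂|·ΔT = P·[1/(A₁E₁) + 1/(A₂E₂)].
|α₁ − α₂|·ΔT = 3.9×10⁻⁶ × 47 = 0.0001833.
1/(A₁E₁) + 1/(A₂E₂) = 1/(2200×45×10³) + 1/(1250×72×10³) = 2.121×10⁻⁸ N⁻¹.
So P = 0.0001833 / 2.121×10⁻⁸ = 8.641 kN.
σ_{magnesium alloy} = P/A₁ = 8641/2200 = 3.928 MPa, tensile.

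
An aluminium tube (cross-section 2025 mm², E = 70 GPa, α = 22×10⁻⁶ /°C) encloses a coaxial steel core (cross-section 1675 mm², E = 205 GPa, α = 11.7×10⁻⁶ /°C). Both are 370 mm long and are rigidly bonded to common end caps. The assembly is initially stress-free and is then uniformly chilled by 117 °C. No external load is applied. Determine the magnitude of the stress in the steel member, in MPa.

Both members must finish at the same length. With the larger α, the aluminium tends to over-contract; the plates restrain it, putting the aluminium in tension and the steel in compression. With no external load the two internal forces are equal and opposite, magnitude P.
Setting the final lengths equal and cancelling L: (α₁ − α₂)ΔT = P/(A₁E₁) + P/(A₂E₂).
|α₁ − α₂|·ΔT = 10.3×10⁻⁶ × 117 = 0.001205.
1/(A₁E₁) + 1/(A₂E₂) = 1/(2025×70×10³) + 1/(1675×205×10³) = 9.967×10⁻⁹ N⁻¹.
P = 0.001205 / 9.967×10⁻⁹ = 120900 N = 120.9 kN.
σ_{steel} = P/A₂ = 120900/1675 = 72.18 MPa, compressive.

σ ≈ 72.2 MPa (compressive)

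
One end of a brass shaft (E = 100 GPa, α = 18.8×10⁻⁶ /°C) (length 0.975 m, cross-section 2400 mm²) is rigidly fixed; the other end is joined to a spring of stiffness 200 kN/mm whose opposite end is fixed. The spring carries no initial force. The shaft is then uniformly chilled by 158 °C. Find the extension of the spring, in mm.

δ ≈ 1.6 mm

The unrestrained thermal change is αΔT L = 18.8×10⁻⁶ × 158 × 975 = 2.896 mm.
With a force P in the spring, the elastic change of the shaft is PL/(AE) and that of the spring is P/k; compatibility requires their sum to equal δ_free.
So P = δ_free / [L/(AE) + 1/k] = 2.896 / [ 975/(2400×100×10³) + 1/(200×10³) ].
P = 2.896 / 9.063×10⁻⁶ = 319600 N.
Spring extension = P/k = 319600/(200×10³) = 1.598 mm.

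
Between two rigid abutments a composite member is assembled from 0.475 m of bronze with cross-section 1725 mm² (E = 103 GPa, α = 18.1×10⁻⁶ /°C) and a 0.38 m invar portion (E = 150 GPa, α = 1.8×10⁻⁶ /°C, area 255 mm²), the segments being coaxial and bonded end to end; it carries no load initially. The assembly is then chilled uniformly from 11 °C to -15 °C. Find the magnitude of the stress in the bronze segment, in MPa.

σ ≈ 11.1 MPa (tensile)

Free thermal contraction of the whole bar: Σ αᵢΔT Lᵢ = 18.1×10⁻⁶×26×475 + 1.8×10⁻⁶×26×380 = 0.2413 mm.
The walls prevent any net length change, so an axial force P (same in every segment) develops. Compatibility: P · Σ Lᵢ/(AᵢEᵢ) = δ_free.
The series flexibility is Σ Lᵢ/(AᵢEᵢ) = 475/(1725×103×10³) + 380/(255×150×10³) = 1.261×10⁻⁵ mm/N.
So P = 0.2413 / 1.261×10⁻⁵ = 19.14 kN, tensile.
σ_{bronze} = P / A = 19140 / 1725 = 11.1 MPa.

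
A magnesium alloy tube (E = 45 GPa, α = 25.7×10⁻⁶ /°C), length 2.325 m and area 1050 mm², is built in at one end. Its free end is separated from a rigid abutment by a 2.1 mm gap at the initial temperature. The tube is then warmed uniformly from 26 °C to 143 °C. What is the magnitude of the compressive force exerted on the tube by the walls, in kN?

Unrestrained expansion: δ_free = αΔT L = 25.7×10⁻⁶ × 117 × 2325 = 6.991 mm.
The gap closes (δ_free > 2.1 mm) and the wall then resists a further 6.991 − 2.1 = 4.891 mm of expansion.
So σ = E(δ_free − g)/L = 45×10³ × 4.891/2325 = 94.67 MPa.
Force on the wall = σA = 94.67 × 1050 mm² = 99.4 kN.

P ≈ 99.4 kN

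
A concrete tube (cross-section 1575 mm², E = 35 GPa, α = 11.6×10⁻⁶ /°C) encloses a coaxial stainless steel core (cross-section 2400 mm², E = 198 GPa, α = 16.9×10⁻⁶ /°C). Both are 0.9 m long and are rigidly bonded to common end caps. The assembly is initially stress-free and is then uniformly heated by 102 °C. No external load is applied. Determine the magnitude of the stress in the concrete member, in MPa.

The stainless steel has the larger α, so on heating it would change length more than the concrete if both were free. The rigid plates force a common final length, so the stainless steel is put into compression and the concrete into tension, with equal and opposite forces P (no external load).
Setting the final lengths equal and cancelling L: (α₁ − α₂)ΔT = P/(A₁E₁) + P/(A₂E₂).
|α₁ − α₂|·ΔT = 5.3×10⁻⁶ × 102 = 0.0005406.
1/(A₁E₁) + 1/(A₂E₂) = 1/(1575×35×10³) + 1/(2400×198×10³) = 2.024×10⁻⁸ N⁻¹.
So P = 0.0005406 / 2.024×10⁻⁸ = 26.7 kN.
σ_{concrete} = P/A₁ = 26700/1575 = 16.95 MPa, tensile.

σ ≈ 17 MPa (tensile)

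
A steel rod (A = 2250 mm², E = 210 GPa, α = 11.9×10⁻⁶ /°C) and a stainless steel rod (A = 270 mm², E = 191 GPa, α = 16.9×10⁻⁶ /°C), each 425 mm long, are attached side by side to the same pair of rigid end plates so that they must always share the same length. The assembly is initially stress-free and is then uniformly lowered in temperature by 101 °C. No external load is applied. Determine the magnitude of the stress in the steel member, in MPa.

Equilibrium of a rigid end plate with no external load gives equal and opposite internal forces ±P in the two members. Since α_{stainless steel} > α_{steel}, cooling drives the stainless steel into tension and the steel into compression.
Compatibility of the two members (thermal + elastic change equal): (α₁ − α₂)ΔT = P·[1/(A₁E₁) + 1/(A₂E₂)].
|α₁ − α₂|·ΔT = 5×10⁻⁶ × 101 = 0.000505.
1/(A₁E₁) + 1/(A₂E₂) = 1/(2250×210×10³) + 1/(270×191×10³) = 2.151×10⁻⁸ N⁻¹.
P = 0.000505 / 2.151×10⁻⁸ = 23480 N = 23.48 kN.
σ_{steel} = P/A₁ = 23480/2250 = 10.44 MPa, compressive.

σ ≈ 10.4 MPa (compressive)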